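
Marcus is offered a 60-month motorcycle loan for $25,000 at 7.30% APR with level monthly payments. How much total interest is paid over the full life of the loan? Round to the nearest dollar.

$4,915

At 7.30% the monthly rate is 0.0060833, so the payment is 25,000 × 0.0060833 / (1 − 1.0060833^−60) = $498.58.
Total paid = 60 × $498.58 = $29,914.80; interest = $29,914.80 − $25,000 = $4,914.80.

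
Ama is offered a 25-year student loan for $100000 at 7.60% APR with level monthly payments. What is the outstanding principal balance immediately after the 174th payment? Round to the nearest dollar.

With monthly rate i = 7.6%/12 = 0.0063333, the balance after k of n payments is P · [(1+i)^n − (1+i)^k] / [(1+i)^n − 1].
(1+0.0063333)^300 = 6.64595645 and (1+0.0063333)^174 = 2.99973814, so the balance is 100,000 × (6.64595645 − 2.99973814) / (6.64595645 − 1) = $64,581.06.

$64,581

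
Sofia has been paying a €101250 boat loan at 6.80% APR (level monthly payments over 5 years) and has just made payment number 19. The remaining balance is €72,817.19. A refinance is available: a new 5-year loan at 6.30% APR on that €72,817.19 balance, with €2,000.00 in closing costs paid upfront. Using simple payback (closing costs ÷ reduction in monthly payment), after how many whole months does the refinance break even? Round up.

Current payment = 101,250 × 6.8%/12 / (1 − (1+0.0056667)^−60) = €1,995.33.
Refinanced payment = 72,817.19 × 0.0052500 / (1 − (1+0.0052500)^−60) = €1,417.94.
Monthly savings = €1,995.33 − €1,417.94 = €577.39.
Break-even = €2,000.00 / €577.39 = 3.46 → 4 months.

4 months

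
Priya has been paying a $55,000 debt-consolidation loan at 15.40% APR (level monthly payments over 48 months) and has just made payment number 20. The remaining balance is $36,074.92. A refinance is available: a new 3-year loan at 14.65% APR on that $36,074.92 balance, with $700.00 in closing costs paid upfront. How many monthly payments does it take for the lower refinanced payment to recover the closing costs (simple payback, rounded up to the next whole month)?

3 months

Current payment = 55,000 × 15.4%/12 / (1 − (1+0.0128333)^−48) = $1,541.87.
Refinanced payment = 36,074.92 × 0.0122083 / (1 − (1+0.0122083)^−36) = $1,244.37.
Monthly savings = $1,541.87 − $1,244.37 = $297.50.
Break-even = $700.00 / $297.50 = 2.35 → 3 months.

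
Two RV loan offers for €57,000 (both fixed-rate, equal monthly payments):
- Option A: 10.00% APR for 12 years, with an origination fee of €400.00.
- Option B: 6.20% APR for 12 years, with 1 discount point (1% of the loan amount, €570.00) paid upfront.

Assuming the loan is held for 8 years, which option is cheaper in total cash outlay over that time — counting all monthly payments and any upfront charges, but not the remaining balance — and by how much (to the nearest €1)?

Option B by €11,258

Option A: at 10.00% the monthly rate is 0.0083333, so the payment is 57,000 × 0.0083333 / (1 − 1.0083333^−144) = €681.19.
Option B: at 6.20% the monthly rate is 0.0051667, so the payment is 57,000 × 0.0051667 / (1 − 1.0051667^−144) = €562.15.
Over 96 months: Option A costs 96 × €681.19 + €400.00 = €65,794.24; Option B costs 96 × €562.15 + €570.00 = €54,536.40.
Option B is cheaper by €65,794.24 − €54,536.40 = €11,257.84.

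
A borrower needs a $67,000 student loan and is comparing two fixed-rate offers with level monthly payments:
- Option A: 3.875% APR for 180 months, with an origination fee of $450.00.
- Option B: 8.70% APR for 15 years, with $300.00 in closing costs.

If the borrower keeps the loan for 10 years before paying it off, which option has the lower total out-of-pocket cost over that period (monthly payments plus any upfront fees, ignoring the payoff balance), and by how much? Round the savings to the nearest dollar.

Option A: at 3.875% the monthly rate is 0.0032292, so the payment is 67,000 × 0.0032292 / (1 − 1.0032292^−180) = $491.40.
Option B: monthly rate = 8.7%/12 = 0.0072500; payment = 67,000 × 0.0072500 / (1 − (1+0.0072500)^−180) = $667.65.
Over 120 months: Option A costs 120 × $491.40 + $450.00 = $59,418.00; Option B costs 120 × $667.65 + $300.00 = $80,418.00.
Option A is cheaper by $80,418.00 − $59,418.00 = $21,000.00.

Option A by $21,000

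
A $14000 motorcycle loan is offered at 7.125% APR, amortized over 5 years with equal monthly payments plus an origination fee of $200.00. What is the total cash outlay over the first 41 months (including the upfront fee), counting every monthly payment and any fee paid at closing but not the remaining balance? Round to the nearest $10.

At 7.125% the monthly rate is 0.0059375, so the payment is 14,000 × 0.0059375 / (1 − 1.0059375^−60) = $278.04.
Total outlay = 41 × $278.04 + $200.00 = $11,599.64.

$11,600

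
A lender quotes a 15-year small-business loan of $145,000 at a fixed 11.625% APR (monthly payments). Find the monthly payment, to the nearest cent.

Monthly rate = 11.625%/12 = 0.0096875; payment = 145,000 × 0.0096875 / (1 − (1+0.0096875)^−180) = $1,705.42.

$1,705.42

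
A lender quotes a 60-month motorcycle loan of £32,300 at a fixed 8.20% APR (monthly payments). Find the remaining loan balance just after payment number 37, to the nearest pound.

With monthly rate i = 8.2%/12 = 0.0068333, the balance after k of n payments is P · [(1+i)^n − (1+i)^k] / [(1+i)^n − 1].
(1+0.0068333)^60 = 1.50471802 and (1+0.0068333)^37 = 1.28656182, so the balance is 32,300 × (1.50471802 − 1.28656182) / (1.50471802 − 1) = £13,961.15.

£13,961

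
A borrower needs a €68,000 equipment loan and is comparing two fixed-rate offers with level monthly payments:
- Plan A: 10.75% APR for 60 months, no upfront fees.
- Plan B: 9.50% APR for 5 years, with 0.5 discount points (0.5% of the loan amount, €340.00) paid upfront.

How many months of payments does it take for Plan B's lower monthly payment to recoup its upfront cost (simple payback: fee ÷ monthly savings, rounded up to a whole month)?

Plan A: monthly rate = 10.75%/12 = 0.0089583; payment = 68,000 × 0.0089583 / (1 − (1+0.0089583)^−60) = €1,470.02.
Plan B: monthly rate = 9.5%/12 = 0.0079167; payment = 68,000 × 0.0079167 / (1 − (1+0.0079167)^−60) = €1,428.13.
Monthly savings = €1,470.02 − €1,428.13 = €41.89.
Break-even = €340.00 / €41.89 = 8.12 → 9 months.

9 months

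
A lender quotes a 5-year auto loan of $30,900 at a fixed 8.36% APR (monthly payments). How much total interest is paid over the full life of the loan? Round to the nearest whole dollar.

Monthly rate = 8.36%/12 = 0.0069667; payment = 30,900 × 0.0069667 / (1 − (1+0.0069667)^−60) = $631.88.
Total paid = 60 × $631.88 = $37,912.80; interest = $37,912.80 − $30,900 = $7,012.80.

$7,013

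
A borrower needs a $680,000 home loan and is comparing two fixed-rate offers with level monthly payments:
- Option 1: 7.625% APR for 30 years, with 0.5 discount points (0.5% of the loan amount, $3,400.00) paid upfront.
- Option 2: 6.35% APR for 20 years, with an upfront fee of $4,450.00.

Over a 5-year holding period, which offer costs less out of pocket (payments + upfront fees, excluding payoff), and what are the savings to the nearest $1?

Option 1: monthly rate = 7.625%/12 = 0.0063542; payment = 680,000 × 0.0063542 / (1 − (1+0.0063542)^−360) = $4,813.00.
Option 2: at 6.35% the monthly rate is 0.0052917, so the payment is 680,000 × 0.0052917 / (1 − 1.0052917^−240) = $5,010.03.
Over 60 months: Option 1 costs 60 × $4,813.00 + $3,400.00 = $292,180.00; Option 2 costs 60 × $5,010.03 + $4,450.00 = $305,051.80.
Option 1 is cheaper by $305,051.80 − $292,180.00 = $12,871.80.

Option 1 by $12,872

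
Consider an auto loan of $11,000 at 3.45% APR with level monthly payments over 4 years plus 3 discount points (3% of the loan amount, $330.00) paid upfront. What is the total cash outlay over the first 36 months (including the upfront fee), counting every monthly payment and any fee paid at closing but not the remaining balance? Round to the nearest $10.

At 3.45% the monthly rate is 0.0028750, so the payment is 11,000 × 0.0028750 / (1 − 1.0028750^−48) = $245.67.
Total outlay = 36 × $245.67 + $330.00 = $9,174.12.

$9,170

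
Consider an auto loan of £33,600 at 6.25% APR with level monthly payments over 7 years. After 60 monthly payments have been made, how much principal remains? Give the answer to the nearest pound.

£11,138

With monthly rate i = 6.25%/12 = 0.0052083, the balance after k of n payments is P · [(1+i)^n − (1+i)^k] / [(1+i)^n − 1].
(1+0.0052083)^84 = 1.54707278 and (1+0.0052083)^60 = 1.36572990, so the balance is 33,600 × (1.54707278 − 1.36572990) / (1.54707278 − 1) = £11,137.68.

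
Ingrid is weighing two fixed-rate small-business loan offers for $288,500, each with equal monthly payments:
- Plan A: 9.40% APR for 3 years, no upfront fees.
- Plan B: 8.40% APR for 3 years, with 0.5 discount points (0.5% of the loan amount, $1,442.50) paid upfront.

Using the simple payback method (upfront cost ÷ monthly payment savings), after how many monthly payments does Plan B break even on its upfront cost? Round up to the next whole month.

11 months

Plan A: monthly rate = 9.4%/12 = 0.0078333; payment = 288,500 × 0.0078333 / (1 − (1+0.0078333)^−36) = $9,228.03.
Plan B: monthly rate = 8.4%/12 = 0.0070000; payment = 288,500 × 0.0070000 / (1 − (1+0.0070000)^−36) = $9,093.87.
Monthly savings = $9,228.03 − $9,093.87 = $134.16.
Break-even = $1,442.50 / $134.16 = 10.75 → 11 months.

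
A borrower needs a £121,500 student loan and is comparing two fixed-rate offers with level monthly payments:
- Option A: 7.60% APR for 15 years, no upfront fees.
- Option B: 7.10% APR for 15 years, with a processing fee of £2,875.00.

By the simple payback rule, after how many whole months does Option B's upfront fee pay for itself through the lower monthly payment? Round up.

Option A: at 7.60% the monthly rate is 0.0063333, so the payment is 121,500 × 0.0063333 / (1 − 1.0063333^−180) = £1,133.24.
Option B: monthly rate = 7.1%/12 = 0.0059167; payment = 121,500 × 0.0059167 / (1 − (1+0.0059167)^−180) = £1,098.88.
Monthly savings = £1,133.24 − £1,098.88 = £34.36.
Break-even = £2,875.00 / £34.36 = 83.67 → 84 months.

84 months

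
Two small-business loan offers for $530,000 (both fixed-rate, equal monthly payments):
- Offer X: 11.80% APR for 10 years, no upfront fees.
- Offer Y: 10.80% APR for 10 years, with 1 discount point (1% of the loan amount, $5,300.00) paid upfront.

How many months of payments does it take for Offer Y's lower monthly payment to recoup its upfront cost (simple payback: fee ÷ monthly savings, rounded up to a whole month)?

Offer X: at 11.80% the monthly rate is 0.0098333, so the payment is 530,000 × 0.0098333 / (1 − 1.0098333^−120) = $7,542.81.
Offer Y: at 10.80% the monthly rate is 0.0090000, so the payment is 530,000 × 0.0090000 / (1 − 1.0090000^−120) = $7,240.88.
Monthly savings = $7,542.81 − $7,240.88 = $301.93.
Break-even = $5,300.00 / $301.93 = 17.55 → 18 months.

18 months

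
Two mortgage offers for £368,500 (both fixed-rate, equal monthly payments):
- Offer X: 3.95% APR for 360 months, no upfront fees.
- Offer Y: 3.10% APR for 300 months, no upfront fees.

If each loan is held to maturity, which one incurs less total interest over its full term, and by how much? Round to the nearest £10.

Offer Y by £99,510

Offer X: monthly rate = 3.95%/12 = 0.0032917; payment = 368,500 × 0.0032917 / (1 − (1+0.0032917)^−360) = £1,748.67.
Total interest on Offer X = 360 × £1,748.67 − £368,500 = £261,021.20.
Offer Y: at 3.10% the monthly rate is 0.0025833, so the payment is 368,500 × 0.0025833 / (1 − 1.0025833^−300) = £1,766.70.
Total interest on Offer Y = 300 × £1,766.70 − £368,500 = £161,510.00.
Offer Y is lower by £99,511.20.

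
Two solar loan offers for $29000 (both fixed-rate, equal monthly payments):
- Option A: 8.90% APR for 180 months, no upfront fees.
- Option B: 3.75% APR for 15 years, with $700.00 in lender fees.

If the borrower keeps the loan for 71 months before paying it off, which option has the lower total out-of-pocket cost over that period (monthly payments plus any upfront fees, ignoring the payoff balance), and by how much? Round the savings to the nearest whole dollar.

Option A: at 8.90% the monthly rate is 0.0074167, so the payment is 29,000 × 0.0074167 / (1 − 1.0074167^−180) = $292.41.
Option B: monthly rate = 3.75%/12 = 0.0031250; payment = 29,000 × 0.0031250 / (1 − (1+0.0031250)^−180) = $210.89.
Over 71 months: Option A costs 71 × $292.41 = $20,761.11; Option B costs 71 × $210.89 + $700.00 = $15,673.19.
Option B is cheaper by $20,761.11 − $15,673.19 = $5,087.92.

Option B by $5,088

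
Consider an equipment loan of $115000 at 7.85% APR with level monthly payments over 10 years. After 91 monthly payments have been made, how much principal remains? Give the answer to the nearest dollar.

With monthly rate i = 7.85%/12 = 0.0065417, the balance after k of n payments is P · [(1+i)^n − (1+i)^k] / [(1+i)^n − 1].
(1+0.0065417)^120 = 2.18680930 and (1+0.0065417)^91 = 1.81004737, so the balance is 115,000 × (2.18680930 − 1.81004737) / (2.18680930 − 1) = $36,507.65.

$36,508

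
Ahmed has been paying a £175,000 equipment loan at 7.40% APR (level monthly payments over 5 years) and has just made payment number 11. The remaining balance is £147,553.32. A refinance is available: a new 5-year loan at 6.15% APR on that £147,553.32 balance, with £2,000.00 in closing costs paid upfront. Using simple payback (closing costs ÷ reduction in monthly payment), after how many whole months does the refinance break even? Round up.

Current payment = 175,000 × 7.4%/12 / (1 − (1+0.0061667)^−60) = £3,498.33.
Refinanced payment = 147,553.32 × 0.0051250 / (1 − (1+0.0051250)^−60) = £2,862.92.
Monthly savings = £3,498.33 − £2,862.92 = £635.41.
Break-even = £2,000.00 / £635.41 = 3.15 → 4 months.

4 months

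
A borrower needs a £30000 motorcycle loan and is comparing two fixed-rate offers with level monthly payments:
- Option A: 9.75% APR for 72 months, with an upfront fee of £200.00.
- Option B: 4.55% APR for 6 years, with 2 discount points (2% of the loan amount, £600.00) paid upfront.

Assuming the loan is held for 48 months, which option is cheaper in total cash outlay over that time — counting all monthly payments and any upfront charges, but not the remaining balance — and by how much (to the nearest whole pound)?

Option B by £3,204

Option A: at 9.75% the monthly rate is 0.0081250, so the payment is 30,000 × 0.0081250 / (1 − 1.0081250^−72) = £552.00.
Option B: monthly rate = 4.55%/12 = 0.0037917; payment = 30,000 × 0.0037917 / (1 − (1+0.0037917)^−72) = £476.91.
Over 48 months: Option A costs 48 × £552.00 + £200.00 = £26,696.00; Option B costs 48 × £476.91 + £600.00 = £23,491.68.
Option B is cheaper by £26,696.00 − £23,491.68 = £3,204.32.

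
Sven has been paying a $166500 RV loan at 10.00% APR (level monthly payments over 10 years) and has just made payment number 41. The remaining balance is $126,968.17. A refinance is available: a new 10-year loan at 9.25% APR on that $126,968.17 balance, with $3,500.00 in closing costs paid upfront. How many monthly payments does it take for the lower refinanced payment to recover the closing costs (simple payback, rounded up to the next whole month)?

7 months

Current payment = 166,500 × 10%/12 / (1 − (1+0.0083333)^−120) = $2,200.31.
Refinanced payment = 126,968.17 × 0.0077083 / (1 − (1+0.0077083)^−120) = $1,625.61.
Monthly savings = $2,200.31 − $1,625.61 = $574.70.
Break-even = $3,500.00 / $574.70 = 6.09 → 7 months.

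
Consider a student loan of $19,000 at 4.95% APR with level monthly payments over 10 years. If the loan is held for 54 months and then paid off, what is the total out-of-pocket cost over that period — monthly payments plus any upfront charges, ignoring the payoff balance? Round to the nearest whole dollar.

Monthly rate = 4.95%/12 = 0.0041250; payment = 19,000 × 0.0041250 / (1 − (1+0.0041250)^−120) = $201.06.
Total outlay = 54 × $201.06 = $10,857.24.

$10,857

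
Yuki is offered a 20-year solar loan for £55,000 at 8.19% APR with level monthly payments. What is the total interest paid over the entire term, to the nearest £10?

£56,980

Monthly rate = 8.19%/12 = 0.0068250; payment = 55,000 × 0.0068250 / (1 − (1+0.0068250)^−240) = £466.57.
Total paid = 240 × £466.57 = £111,976.80; interest = £111,976.80 − £55,000 = £56,976.80.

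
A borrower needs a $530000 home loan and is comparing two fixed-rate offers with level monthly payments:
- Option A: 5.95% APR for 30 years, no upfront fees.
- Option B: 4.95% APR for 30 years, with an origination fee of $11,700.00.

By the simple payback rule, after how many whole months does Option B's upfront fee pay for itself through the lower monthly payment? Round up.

36 months

Option A: at 5.95% the monthly rate is 0.0049583, so the payment is 530,000 × 0.0049583 / (1 − 1.0049583^−360) = $3,160.60.
Option B: at 4.95% the monthly rate is 0.0041250, so the payment is 530,000 × 0.0041250 / (1 − 1.0041250^−360) = $2,828.98.
Monthly savings = $3,160.60 − $2,828.98 = $331.62.
Break-even = $11,700.00 / $331.62 = 35.28 → 36 months.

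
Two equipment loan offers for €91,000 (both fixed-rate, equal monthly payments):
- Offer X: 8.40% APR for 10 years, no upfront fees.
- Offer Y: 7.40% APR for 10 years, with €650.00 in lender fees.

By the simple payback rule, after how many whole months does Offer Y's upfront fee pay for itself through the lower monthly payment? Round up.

14 months

Offer X: monthly rate = 8.4%/12 = 0.0070000; payment = 91,000 × 0.0070000 / (1 − (1+0.0070000)^−120) = €1,123.41.
Offer Y: monthly rate = 7.4%/12 = 0.0061667; payment = 91,000 × 0.0061667 / (1 − (1+0.0061667)^−120) = €1,075.44.
Monthly savings = €1,123.41 − €1,075.44 = €47.97.
Break-even = €650.00 / €47.97 = 13.55 → 14 months.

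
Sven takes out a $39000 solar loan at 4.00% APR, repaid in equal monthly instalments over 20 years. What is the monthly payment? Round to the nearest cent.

$236.33

Monthly rate = 4%/12 = 0.0033333; payment = 39,000 × 0.0033333 / (1 − (1+0.0033333)^−240) = $236.33.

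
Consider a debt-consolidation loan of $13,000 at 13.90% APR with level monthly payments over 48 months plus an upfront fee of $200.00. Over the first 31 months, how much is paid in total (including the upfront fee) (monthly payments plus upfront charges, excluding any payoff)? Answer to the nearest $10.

$11,190

At 13.90% the monthly rate is 0.0115833, so the payment is 13,000 × 0.0115833 / (1 − 1.0115833^−48) = $354.59.
Total outlay = 31 × $354.59 + $200.00 = $11,192.29.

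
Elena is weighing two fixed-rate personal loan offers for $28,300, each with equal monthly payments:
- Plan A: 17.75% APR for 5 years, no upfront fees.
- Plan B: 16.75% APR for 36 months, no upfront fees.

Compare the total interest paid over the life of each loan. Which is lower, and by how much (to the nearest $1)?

Plan A: at 17.75% the monthly rate is 0.0147917, so the payment is 28,300 × 0.0147917 / (1 − 1.0147917^−60) = $714.79.
Total interest on Plan A = 60 × $714.79 − $28,300 = $14,587.40.
Plan B: monthly rate = 16.75%/12 = 0.0139583; payment = 28,300 × 0.0139583 / (1 − (1+0.0139583)^−36) = $1,005.45.
Total interest on Plan B = 36 × $1,005.45 − $28,300 = $7,896.20.
Plan B is lower by $6,691.20.

Plan B by $6,691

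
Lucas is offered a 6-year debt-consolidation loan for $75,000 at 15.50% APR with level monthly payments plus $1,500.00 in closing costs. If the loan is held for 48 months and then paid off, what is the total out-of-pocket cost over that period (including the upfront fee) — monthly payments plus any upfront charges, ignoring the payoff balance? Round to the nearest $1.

Monthly rate = 15.5%/12 = 0.0129167; payment = 75,000 × 0.0129167 / (1 − (1+0.0129167)^−72) = $1,606.31.
Total outlay = 48 × $1,606.31 + $1,500.00 = $78,602.88.

$78,603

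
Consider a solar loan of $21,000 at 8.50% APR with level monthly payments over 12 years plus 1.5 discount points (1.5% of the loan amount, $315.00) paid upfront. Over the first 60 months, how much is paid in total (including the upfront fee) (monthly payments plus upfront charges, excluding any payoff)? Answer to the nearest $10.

At 8.50% the monthly rate is 0.0070833, so the payment is 21,000 × 0.0070833 / (1 − 1.0070833^−144) = $233.11.
Total outlay = 60 × $233.11 + $315.00 = $14,301.60.

$14,300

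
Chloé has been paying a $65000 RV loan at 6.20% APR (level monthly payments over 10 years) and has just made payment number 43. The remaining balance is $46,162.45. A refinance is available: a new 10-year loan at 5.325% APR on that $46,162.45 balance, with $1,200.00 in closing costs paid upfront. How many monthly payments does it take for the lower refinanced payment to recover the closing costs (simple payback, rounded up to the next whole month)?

6 months

Current payment = 65,000 × 6.2%/12 / (1 − (1+0.0051667)^−120) = $728.18.
Refinanced payment = 46,162.45 × 0.0044375 / (1 − (1+0.0044375)^−120) = $496.99.
Monthly savings = $728.18 − $496.99 = $231.19.
Break-even = $1,200.00 / $231.19 = 5.19 → 6 months.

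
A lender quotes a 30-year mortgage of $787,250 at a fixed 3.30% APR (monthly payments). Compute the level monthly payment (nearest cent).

At 3.30% the monthly rate is 0.0027500, so the payment is 787,250 × 0.0027500 / (1 − 1.0027500^−360) = $3,447.80.

$3,447.80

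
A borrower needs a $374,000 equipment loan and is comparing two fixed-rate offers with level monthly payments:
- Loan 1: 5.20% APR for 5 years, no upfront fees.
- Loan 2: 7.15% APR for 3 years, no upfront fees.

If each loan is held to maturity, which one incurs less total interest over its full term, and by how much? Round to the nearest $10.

Loan 2 by $8,880

Loan 1: at 5.20% the monthly rate is 0.0043333, so the payment is 374,000 × 0.0043333 / (1 − 1.0043333^−60) = $7,092.16.
Total interest on Loan 1 = 60 × $7,092.16 − $374,000 = $51,529.60.
Loan 2: at 7.15% the monthly rate is 0.0059583, so the payment is 374,000 × 0.0059583 / (1 − 1.0059583^−36) = $11,573.70.
Total interest on Loan 2 = 36 × $11,573.70 − $374,000 = $42,653.20.
Loan 2 is lower by $8,876.40.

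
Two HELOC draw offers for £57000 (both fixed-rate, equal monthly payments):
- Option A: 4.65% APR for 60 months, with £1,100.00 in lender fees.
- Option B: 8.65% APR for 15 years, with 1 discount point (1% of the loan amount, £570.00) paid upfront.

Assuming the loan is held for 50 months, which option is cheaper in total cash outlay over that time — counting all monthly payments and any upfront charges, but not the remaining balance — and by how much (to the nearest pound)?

Option A: monthly rate = 4.65%/12 = 0.0038750; payment = 57,000 × 0.0038750 / (1 − (1+0.0038750)^−60) = £1,066.54.
Option B: monthly rate = 8.65%/12 = 0.0072083; payment = 57,000 × 0.0072083 / (1 − (1+0.0072083)^−180) = £566.32.
Over 50 months: Option A costs 50 × £1,066.54 + £1,100.00 = £54,427.00; Option B costs 50 × £566.32 + £570.00 = £28,886.00.
Option B is cheaper by £54,427.00 − £28,886.00 = £25,541.00.

Option B by £25,541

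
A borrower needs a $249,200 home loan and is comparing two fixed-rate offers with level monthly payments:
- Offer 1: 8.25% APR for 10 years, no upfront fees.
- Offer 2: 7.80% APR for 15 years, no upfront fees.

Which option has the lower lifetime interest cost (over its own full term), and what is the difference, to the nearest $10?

Offer 1 by $56,720

Offer 1: monthly rate = 8.25%/12 = 0.0068750; payment = 249,200 × 0.0068750 / (1 − (1+0.0068750)^−120) = $3,056.50.
Total interest on Offer 1 = 120 × $3,056.50 − $249,200 = $117,580.00.
Offer 2: monthly rate = 7.8%/12 = 0.0065000; payment = 249,200 × 0.0065000 / (1 − (1+0.0065000)^−180) = $2,352.80.
Total interest on Offer 2 = 180 × $2,352.80 − $249,200 = $174,304.00.
Offer 1 is lower by $56,724.00.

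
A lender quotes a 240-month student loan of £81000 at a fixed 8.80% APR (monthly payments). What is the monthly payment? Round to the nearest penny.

£718.39

Monthly rate = 8.8%/12 = 0.0073333; payment = 81,000 × 0.0073333 / (1 − (1+0.0073333)^−240) = £718.39.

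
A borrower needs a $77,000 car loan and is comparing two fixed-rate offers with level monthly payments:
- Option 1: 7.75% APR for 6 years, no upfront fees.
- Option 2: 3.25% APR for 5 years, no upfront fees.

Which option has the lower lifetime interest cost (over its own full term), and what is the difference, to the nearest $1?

Option 2 by $12,999

Option 1: at 7.75% the monthly rate is 0.0064583, so the payment is 77,000 × 0.0064583 / (1 − 1.0064583^−72) = $1,340.68.
Total interest on Option 1 = 72 × $1,340.68 − $77,000 = $19,528.96.
Option 2: monthly rate = 3.25%/12 = 0.0027083; payment = 77,000 × 0.0027083 / (1 − (1+0.0027083)^−60) = $1,392.16.
Total interest on Option 2 = 60 × $1,392.16 − $77,000 = $6,529.60.
Option 2 is lower by $12,999.36.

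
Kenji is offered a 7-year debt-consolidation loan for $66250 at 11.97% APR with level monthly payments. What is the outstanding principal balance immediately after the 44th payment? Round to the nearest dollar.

With monthly rate i = 11.97%/12 = 0.0099750, the balance after k of n payments is P · [(1+i)^n − (1+i)^k] / [(1+i)^n − 1].
(1+0.0099750)^84 = 2.30193151 and (1+0.0099750)^44 = 1.54763109, so the balance is 66,250 × (2.30193151 − 1.54763109) / (2.30193151 − 1) = $38,383.28.

$38,383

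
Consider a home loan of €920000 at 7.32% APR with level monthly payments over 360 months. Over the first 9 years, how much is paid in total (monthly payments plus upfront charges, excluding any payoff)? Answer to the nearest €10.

At 7.32% the monthly rate is 0.0061000, so the payment is 920,000 × 0.0061000 / (1 − 1.0061000^−360) = €6,319.76.
Total outlay = 108 × €6,319.76 = €682,534.08.

€682,530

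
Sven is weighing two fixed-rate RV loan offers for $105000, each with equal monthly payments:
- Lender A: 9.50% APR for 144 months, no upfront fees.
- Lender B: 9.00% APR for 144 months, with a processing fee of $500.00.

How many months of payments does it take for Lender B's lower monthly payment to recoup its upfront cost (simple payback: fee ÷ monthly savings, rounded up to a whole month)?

Lender A: monthly rate = 9.5%/12 = 0.0079167; payment = 105,000 × 0.0079167 / (1 − (1+0.0079167)^−144) = $1,224.69.
Lender B: at 9.00% the monthly rate is 0.0075000, so the payment is 105,000 × 0.0075000 / (1 − 1.0075000^−144) = $1,194.93.
Monthly savings = $1,224.69 − $1,194.93 = $29.76.
Break-even = $500.00 / $29.76 = 16.80 → 17 months.

17 months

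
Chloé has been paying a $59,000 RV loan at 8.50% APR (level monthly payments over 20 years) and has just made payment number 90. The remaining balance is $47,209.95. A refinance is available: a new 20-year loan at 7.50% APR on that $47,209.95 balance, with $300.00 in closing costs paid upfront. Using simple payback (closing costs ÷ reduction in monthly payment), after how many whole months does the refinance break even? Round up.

3 months

Current payment = 59,000 × 8.5%/12 / (1 − (1+0.0070833)^−240) = $512.02.
Refinanced payment = 47,209.95 × 0.0062500 / (1 − (1+0.0062500)^−240) = $380.32.
Monthly savings = $512.02 − $380.32 = $131.70.
Break-even = $300.00 / $131.70 = 2.28 → 3 months.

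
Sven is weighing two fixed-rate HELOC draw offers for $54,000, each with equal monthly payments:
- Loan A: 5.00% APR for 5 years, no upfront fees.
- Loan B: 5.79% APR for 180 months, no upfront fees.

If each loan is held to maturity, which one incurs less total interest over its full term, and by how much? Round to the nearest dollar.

Loan A by $19,781

Loan A: at 5.00% the monthly rate is 0.0041667, so the payment is 54,000 × 0.0041667 / (1 − 1.0041667^−60) = $1,019.05.
Total interest on Loan A = 60 × $1,019.05 − $54,000 = $7,143.00.
Loan B: monthly rate = 5.79%/12 = 0.0048250; payment = 54,000 × 0.0048250 / (1 − (1+0.0048250)^−180) = $449.58.
Total interest on Loan B = 180 × $449.58 − $54,000 = $26,924.40.
Loan A is lower by $19,781.40.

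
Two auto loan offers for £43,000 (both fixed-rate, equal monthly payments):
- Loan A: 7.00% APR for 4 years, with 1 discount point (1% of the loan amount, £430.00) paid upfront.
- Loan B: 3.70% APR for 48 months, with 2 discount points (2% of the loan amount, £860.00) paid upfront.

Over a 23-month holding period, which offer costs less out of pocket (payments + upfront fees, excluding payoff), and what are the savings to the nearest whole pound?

Loan A: monthly rate = 7%/12 = 0.0058333; payment = 43,000 × 0.0058333 / (1 − (1+0.0058333)^−48) = £1,029.69.
Loan B: at 3.70% the monthly rate is 0.0030833, so the payment is 43,000 × 0.0030833 / (1 − 1.0030833^−48) = £965.14.
Over 23 months: Loan A costs 23 × £1,029.69 + £430.00 = £24,112.87; Loan B costs 23 × £965.14 + £860.00 = £23,058.22.
Loan B is cheaper by £24,112.87 − £23,058.22 = £1,054.65.

Loan B by £1,055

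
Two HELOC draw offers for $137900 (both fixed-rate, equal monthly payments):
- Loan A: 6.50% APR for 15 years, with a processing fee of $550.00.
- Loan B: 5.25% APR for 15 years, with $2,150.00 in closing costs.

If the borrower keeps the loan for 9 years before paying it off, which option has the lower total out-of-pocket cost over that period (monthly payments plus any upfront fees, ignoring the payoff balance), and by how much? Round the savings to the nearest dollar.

Loan A: at 6.50% the monthly rate is 0.0054167, so the payment is 137,900 × 0.0054167 / (1 − 1.0054167^−180) = $1,201.26.
Loan B: monthly rate = 5.25%/12 = 0.0043750; payment = 137,900 × 0.0043750 / (1 − (1+0.0043750)^−180) = $1,108.55.
Over 108 months: Loan A costs 108 × $1,201.26 + $550.00 = $130,286.08; Loan B costs 108 × $1,108.55 + $2,150.00 = $121,873.40.
Loan B is cheaper by $130,286.08 − $121,873.40 = $8,412.68.

Loan B by $8,413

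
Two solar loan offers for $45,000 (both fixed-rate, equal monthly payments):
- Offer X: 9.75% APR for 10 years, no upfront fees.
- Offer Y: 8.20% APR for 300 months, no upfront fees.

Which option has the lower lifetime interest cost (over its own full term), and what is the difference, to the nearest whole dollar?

Offer X: at 9.75% the monthly rate is 0.0081250, so the payment is 45,000 × 0.0081250 / (1 − 1.0081250^−120) = $588.47.
Total interest on Offer X = 120 × $588.47 − $45,000 = $25,616.40.
Offer Y: at 8.20% the monthly rate is 0.0068333, so the payment is 45,000 × 0.0068333 / (1 − 1.0068333^−300) = $353.30.
Total interest on Offer Y = 300 × $353.30 − $45,000 = $60,990.00.
Offer X is lower by $35,373.60.

Offer X by $35,374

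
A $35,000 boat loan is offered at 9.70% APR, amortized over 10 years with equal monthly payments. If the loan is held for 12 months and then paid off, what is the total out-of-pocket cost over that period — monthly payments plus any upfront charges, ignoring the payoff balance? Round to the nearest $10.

$5,480

At 9.70% the monthly rate is 0.0080833, so the payment is 35,000 × 0.0080833 / (1 − 1.0080833^−120) = $456.73.
Total outlay = 12 × $456.73 = $5,480.76.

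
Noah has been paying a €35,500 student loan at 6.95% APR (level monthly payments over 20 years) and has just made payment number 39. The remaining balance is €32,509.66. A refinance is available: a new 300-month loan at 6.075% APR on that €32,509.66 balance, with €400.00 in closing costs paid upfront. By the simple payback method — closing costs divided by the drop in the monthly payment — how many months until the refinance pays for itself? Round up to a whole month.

7 months

Current payment = 35,500 × 6.95%/12 / (1 − (1+0.0057917)^−240) = €274.17.
Refinanced payment = 32,509.66 × 0.0050625 / (1 − (1+0.0050625)^−300) = €210.95.
Monthly savings = €274.17 − €210.95 = €63.22.
Break-even = €400.00 / €63.22 = 6.33 → 7 months.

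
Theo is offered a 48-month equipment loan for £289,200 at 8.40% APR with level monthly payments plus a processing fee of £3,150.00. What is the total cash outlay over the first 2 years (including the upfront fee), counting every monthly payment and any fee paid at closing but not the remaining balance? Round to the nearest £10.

At 8.40% the monthly rate is 0.0070000, so the payment is 289,200 × 0.0070000 / (1 − 1.0070000^−48) = £7,114.64.
Total outlay = 24 × £7,114.64 + £3,150.00 = £173,901.36.

£173,900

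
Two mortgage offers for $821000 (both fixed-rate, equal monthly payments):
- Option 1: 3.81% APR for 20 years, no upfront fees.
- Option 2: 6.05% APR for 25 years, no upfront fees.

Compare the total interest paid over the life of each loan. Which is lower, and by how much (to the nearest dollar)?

Option 1: monthly rate = 3.81%/12 = 0.0031750; payment = 821,000 × 0.0031750 / (1 − (1+0.0031750)^−240) = $4,893.29.
Total interest on Option 1 = 240 × $4,893.29 − $821,000 = $353,389.60.
Option 2: at 6.05% the monthly rate is 0.0050417, so the payment is 821,000 × 0.0050417 / (1 − 1.0050417^−300) = $5,314.84.
Total interest on Option 2 = 300 × $5,314.84 − $821,000 = $773,452.00.
Option 1 is lower by $420,062.40.

Option 1 by $420,062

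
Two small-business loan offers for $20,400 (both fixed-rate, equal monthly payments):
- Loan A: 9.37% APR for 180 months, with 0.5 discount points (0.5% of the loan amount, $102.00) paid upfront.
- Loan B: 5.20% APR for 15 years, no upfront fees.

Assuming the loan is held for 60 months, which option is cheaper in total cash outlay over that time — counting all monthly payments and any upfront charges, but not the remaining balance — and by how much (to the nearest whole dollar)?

Loan B by $2,980

Loan A: at 9.37% the monthly rate is 0.0078083, so the payment is 20,400 × 0.0078083 / (1 − 1.0078083^−180) = $211.42.
Loan B: monthly rate = 5.2%/12 = 0.0043333; payment = 20,400 × 0.0043333 / (1 − (1+0.0043333)^−180) = $163.46.
Over 60 months: Loan A costs 60 × $211.42 + $102.00 = $12,787.20; Loan B costs 60 × $163.46 = $9,807.60.
Loan B is cheaper by $12,787.20 − $9,807.60 = $2,979.60.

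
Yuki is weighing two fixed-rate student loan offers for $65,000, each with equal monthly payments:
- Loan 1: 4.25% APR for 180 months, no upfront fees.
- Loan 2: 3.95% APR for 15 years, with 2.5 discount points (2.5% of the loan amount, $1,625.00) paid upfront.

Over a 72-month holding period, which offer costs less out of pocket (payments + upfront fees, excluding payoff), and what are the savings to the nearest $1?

Loan 1 by $919

Loan 1: at 4.25% the monthly rate is 0.0035417, so the payment is 65,000 × 0.0035417 / (1 − 1.0035417^−180) = $488.98.
Loan 2: at 3.95% the monthly rate is 0.0032917, so the payment is 65,000 × 0.0032917 / (1 − 1.0032917^−180) = $479.17.
Over 72 months: Loan 1 costs 72 × $488.98 = $35,206.56; Loan 2 costs 72 × $479.17 + $1,625.00 = $36,125.24.
Loan 1 is cheaper by $36,125.24 − $35,206.56 = $918.68.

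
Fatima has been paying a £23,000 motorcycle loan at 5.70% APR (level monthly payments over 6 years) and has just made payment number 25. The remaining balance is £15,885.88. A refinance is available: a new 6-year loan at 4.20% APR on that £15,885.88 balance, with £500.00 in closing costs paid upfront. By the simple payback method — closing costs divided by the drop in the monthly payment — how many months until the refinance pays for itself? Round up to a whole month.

4 months

Current payment = 23,000 × 5.7%/12 / (1 − (1+0.0047500)^−72) = £377.93.
Refinanced payment = 15,885.88 × 0.0035000 / (1 − (1+0.0035000)^−72) = £249.99.
Monthly savings = £377.93 − £249.99 = £127.94.
Break-even = £500.00 / £127.94 = 3.91 → 4 months.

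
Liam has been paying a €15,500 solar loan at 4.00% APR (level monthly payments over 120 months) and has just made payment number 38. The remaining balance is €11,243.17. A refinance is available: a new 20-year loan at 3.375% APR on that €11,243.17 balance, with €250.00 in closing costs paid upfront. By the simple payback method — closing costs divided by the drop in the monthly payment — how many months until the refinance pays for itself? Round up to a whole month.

Current payment = 15,500 × 4%/12 / (1 − (1+0.0033333)^−120) = €156.93.
Refinanced payment = 11,243.17 × 0.0028125 / (1 − (1+0.0028125)^−240) = €64.49.
Monthly savings = €156.93 − €64.49 = €92.44.
Break-even = €250.00 / €92.44 = 2.70 → 3 months.

3 months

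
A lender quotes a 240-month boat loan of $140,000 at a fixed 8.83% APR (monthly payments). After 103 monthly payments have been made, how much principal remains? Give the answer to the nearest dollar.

$107,170

With monthly rate i = 8.83%/12 = 0.0073583, the balance after k of n payments is P · [(1+i)^n − (1+i)^k] / [(1+i)^n − 1].
(1+0.0073583)^240 = 5.80973112 and (1+0.0073583)^103 = 2.12789551, so the balance is 140,000 × (5.80973112 − 2.12789551) / (5.80973112 − 1) = $107,169.61.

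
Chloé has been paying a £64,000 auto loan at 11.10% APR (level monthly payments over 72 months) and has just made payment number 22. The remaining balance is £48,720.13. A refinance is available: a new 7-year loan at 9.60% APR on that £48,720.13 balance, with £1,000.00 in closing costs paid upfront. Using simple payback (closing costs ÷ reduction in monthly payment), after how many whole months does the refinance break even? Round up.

Current payment = 64,000 × 11.1%/12 / (1 − (1+0.0092500)^−72) = £1,221.46.
Refinanced payment = 48,720.13 × 0.0080000 / (1 − (1+0.0080000)^−84) = £798.78.
Monthly savings = £1,221.46 − £798.78 = £422.68.
Break-even = £1,000.00 / £422.68 = 2.37 → 3 months.

3 months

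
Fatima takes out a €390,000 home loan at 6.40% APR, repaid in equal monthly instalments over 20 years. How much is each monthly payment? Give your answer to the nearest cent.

Monthly rate = 6.4%/12 = 0.0053333; payment = 390,000 × 0.0053333 / (1 − (1+0.0053333)^−240) = €2,884.82.

€2,884.82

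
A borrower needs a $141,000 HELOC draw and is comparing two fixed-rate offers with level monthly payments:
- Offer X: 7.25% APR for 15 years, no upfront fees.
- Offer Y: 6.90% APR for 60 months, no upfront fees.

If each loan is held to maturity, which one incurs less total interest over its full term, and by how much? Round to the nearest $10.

Offer X: at 7.25% the monthly rate is 0.0060417, so the payment is 141,000 × 0.0060417 / (1 − 1.0060417^−180) = $1,287.14.
Total interest on Offer X = 180 × $1,287.14 − $141,000 = $90,685.20.
Offer Y: at 6.90% the monthly rate is 0.0057500, so the payment is 141,000 × 0.0057500 / (1 − 1.0057500^−60) = $2,785.32.
Total interest on Offer Y = 60 × $2,785.32 − $141,000 = $26,119.20.
Offer Y is lower by $64,566.00.

Offer Y by $64,570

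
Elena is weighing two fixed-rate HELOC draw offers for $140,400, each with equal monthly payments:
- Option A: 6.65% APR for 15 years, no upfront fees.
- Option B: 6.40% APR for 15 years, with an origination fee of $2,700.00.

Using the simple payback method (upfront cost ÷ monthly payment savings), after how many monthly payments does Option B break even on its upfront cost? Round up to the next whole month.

140 months

Option A: at 6.65% the monthly rate is 0.0055417, so the payment is 140,400 × 0.0055417 / (1 − 1.0055417^−180) = $1,234.64.
Option B: monthly rate = 6.4%/12 = 0.0053333; payment = 140,400 × 0.0053333 / (1 − (1+0.0053333)^−180) = $1,215.33.
Monthly savings = $1,234.64 − $1,215.33 = $19.31.
Break-even = $2,700.00 / $19.31 = 139.82 → 140 months.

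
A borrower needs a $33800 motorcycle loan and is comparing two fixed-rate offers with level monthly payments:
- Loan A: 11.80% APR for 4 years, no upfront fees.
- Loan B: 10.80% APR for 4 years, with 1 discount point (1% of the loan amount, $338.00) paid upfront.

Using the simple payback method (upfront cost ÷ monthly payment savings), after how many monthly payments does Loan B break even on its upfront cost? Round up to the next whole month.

Loan A: at 11.80% the monthly rate is 0.0098333, so the payment is 33,800 × 0.0098333 / (1 − 1.0098333^−48) = $886.77.
Loan B: at 10.80% the monthly rate is 0.0090000, so the payment is 33,800 × 0.0090000 / (1 − 1.0090000^−48) = $870.30.
Monthly savings = $886.77 − $870.30 = $16.47.
Break-even = $338.00 / $16.47 = 20.52 → 21 months.

21 months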